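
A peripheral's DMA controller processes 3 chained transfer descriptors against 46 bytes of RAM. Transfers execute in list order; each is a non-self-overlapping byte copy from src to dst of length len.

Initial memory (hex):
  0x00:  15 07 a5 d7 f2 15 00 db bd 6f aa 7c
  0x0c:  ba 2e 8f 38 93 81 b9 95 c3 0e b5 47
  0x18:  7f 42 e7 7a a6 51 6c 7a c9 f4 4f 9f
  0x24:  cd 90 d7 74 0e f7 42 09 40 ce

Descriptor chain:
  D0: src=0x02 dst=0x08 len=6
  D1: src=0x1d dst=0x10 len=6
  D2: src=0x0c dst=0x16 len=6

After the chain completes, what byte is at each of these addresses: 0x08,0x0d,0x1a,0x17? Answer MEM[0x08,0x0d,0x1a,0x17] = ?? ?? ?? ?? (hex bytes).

MEM[0x08,0x0d,0x1a,0x17] = a5 db 51 db

  after D0: wrote 6B at 0x08 = a5d7f21500db
  after D1: wrote 6B at 0x10 = 516c7ac9f44f
  after D2: wrote 6B at 0x16 = 00db8f38516c
query mem[0x08]=0xa5, mem[0x0d]=0xdb, mem[0x1a]=0x51, mem[0x17]=0xdb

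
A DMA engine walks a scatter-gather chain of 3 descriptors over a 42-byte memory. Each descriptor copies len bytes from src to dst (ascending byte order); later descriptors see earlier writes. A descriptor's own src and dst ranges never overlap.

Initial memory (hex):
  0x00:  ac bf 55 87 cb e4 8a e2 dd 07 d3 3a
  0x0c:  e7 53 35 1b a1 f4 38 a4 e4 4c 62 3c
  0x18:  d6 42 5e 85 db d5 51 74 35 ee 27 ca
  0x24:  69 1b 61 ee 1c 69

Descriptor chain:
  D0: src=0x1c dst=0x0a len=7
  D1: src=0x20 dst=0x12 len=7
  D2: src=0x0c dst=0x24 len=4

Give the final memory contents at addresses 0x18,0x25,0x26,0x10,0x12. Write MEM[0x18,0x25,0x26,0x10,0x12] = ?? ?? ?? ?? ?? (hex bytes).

MEM[0x18,0x25,0x26,0x10,0x12] = 61 74 35 27 35

[0] 0x1c->0x0a len=7 : db d5 51 74 35 ee 27
[1] 0x20->0x12 len=7 : 35 ee 27 ca 69 1b 61
[2] 0x0c->0x24 len=4 : 51 74 35 ee
query mem[0x18]=0x61, mem[0x25]=0x74, mem[0x26]=0x35, mem[0x10]=0x27, mem[0x12]=0x35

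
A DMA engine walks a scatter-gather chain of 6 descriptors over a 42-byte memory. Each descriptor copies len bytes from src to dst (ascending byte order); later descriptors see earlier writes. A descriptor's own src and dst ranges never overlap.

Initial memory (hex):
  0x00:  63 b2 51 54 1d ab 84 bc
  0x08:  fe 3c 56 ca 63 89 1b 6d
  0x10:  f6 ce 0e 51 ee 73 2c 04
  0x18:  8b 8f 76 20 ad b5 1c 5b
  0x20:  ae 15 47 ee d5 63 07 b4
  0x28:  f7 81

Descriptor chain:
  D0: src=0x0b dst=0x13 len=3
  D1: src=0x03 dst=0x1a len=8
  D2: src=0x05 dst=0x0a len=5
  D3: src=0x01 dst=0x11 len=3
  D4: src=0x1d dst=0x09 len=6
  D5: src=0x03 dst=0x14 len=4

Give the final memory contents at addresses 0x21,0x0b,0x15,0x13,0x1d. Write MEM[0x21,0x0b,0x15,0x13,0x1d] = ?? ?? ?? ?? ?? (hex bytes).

[0] 0x0b->0x13 len=3 : ca 63 89
[1] 0x03->0x1a len=8 : 54 1d ab 84 bc fe 3c 56
[2] 0x05->0x0a len=5 : ab 84 bc fe 3c
[3] 0x01->0x11 len=3 : b2 51 54
[4] 0x1d->0x09 len=6 : 84 bc fe 3c 56 47
[5] 0x03->0x14 len=4 : 54 1d ab 84
query mem[0x21]=0x56, mem[0x0b]=0xfe, mem[0x15]=0x1d, mem[0x13]=0x54, mem[0x1d]=0x84

MEM[0x21,0x0b,0x15,0x13,0x1d] = 56 fe 1d 54 84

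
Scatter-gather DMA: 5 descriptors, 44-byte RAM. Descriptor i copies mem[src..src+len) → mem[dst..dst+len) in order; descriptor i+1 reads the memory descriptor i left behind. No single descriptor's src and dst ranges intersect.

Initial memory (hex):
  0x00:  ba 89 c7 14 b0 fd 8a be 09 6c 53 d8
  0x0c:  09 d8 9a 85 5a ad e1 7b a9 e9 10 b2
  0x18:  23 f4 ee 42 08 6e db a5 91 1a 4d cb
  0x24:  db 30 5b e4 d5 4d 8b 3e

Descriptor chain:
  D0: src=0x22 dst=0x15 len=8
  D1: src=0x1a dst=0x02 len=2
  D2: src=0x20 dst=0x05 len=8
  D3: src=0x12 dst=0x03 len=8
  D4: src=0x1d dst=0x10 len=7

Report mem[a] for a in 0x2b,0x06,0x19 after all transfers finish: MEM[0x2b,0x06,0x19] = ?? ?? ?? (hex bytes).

MEM[0x2b,0x06,0x19] = 3e 4d 5b

D0: mem[0x15..0x1c] <- [4d cb db 30 5b e4 d5 4d]
D1: mem[0x02..0x03] <- [e4 d5]
D2: mem[0x05..0x0c] <- [91 1a 4d cb db 30 5b e4]
D3: mem[0x03..0x0a] <- [e1 7b a9 4d cb db 30 5b]
D4: mem[0x10..0x16] <- [6e db a5 91 1a 4d cb]
query mem[0x2b]=0x3e, mem[0x06]=0x4d, mem[0x19]=0x5b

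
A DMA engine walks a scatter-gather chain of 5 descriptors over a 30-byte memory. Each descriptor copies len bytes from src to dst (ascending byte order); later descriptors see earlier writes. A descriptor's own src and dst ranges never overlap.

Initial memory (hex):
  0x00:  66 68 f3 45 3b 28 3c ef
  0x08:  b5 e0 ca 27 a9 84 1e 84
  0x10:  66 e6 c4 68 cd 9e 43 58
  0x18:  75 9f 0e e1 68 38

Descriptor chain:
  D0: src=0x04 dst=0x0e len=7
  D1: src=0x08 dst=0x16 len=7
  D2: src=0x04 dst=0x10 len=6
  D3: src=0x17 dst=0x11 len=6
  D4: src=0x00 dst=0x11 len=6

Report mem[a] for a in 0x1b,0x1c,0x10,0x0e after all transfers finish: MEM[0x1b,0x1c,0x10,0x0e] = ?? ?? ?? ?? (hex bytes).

MEM[0x1b,0x1c,0x10,0x0e] = 84 3b 3b 3b

D0: mem[0x0e..0x14] <- [3b 28 3c ef b5 e0 ca]
D1: mem[0x16..0x1c] <- [b5 e0 ca 27 a9 84 3b]
D2: mem[0x10..0x15] <- [3b 28 3c ef b5 e0]
D3: mem[0x11..0x16] <- [e0 ca 27 a9 84 3b]
D4: mem[0x11..0x16] <- [66 68 f3 45 3b 28]
query mem[0x1b]=0x84, mem[0x1c]=0x3b, mem[0x10]=0x3b, mem[0x0e]=0x3b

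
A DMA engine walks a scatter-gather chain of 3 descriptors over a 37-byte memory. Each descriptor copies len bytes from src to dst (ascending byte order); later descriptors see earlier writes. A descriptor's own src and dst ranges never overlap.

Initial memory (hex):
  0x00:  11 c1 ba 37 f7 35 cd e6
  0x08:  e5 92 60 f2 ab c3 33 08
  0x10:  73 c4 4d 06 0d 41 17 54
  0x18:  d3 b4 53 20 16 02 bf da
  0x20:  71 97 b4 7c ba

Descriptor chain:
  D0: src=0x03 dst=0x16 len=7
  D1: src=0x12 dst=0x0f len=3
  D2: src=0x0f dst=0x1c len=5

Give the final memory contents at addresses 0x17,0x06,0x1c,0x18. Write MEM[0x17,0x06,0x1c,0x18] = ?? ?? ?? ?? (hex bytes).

MEM[0x17,0x06,0x1c,0x18] = f7 cd 4d 35

[0] 0x03->0x16 len=7 : 37 f7 35 cd e6 e5 92
[1] 0x12->0x0f len=3 : 4d 06 0d
[2] 0x0f->0x1c len=5 : 4d 06 0d 4d 06
query mem[0x17]=0xf7, mem[0x06]=0xcd, mem[0x1c]=0x4d, mem[0x18]=0x35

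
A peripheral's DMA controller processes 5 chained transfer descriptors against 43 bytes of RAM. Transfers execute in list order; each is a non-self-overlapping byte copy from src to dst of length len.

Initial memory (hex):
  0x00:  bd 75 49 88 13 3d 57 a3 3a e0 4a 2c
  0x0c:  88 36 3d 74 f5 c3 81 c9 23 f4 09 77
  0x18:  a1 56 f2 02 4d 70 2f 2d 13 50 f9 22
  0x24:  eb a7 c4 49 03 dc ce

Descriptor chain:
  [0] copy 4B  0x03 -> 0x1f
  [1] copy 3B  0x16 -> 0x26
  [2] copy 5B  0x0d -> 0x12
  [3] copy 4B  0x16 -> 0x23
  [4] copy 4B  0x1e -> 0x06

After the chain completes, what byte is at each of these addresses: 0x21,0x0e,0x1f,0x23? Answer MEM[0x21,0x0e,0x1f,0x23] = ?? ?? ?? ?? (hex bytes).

MEM[0x21,0x0e,0x1f,0x23] = 3d 3d 88 c3

D0: mem[0x1f..0x22] <- [88 13 3d 57]
D1: mem[0x26..0x28] <- [09 77 a1]
D2: mem[0x12..0x16] <- [36 3d 74 f5 c3]
D3: mem[0x23..0x26] <- [c3 77 a1 56]
D4: mem[0x06..0x09] <- [2f 88 13 3d]
query mem[0x21]=0x3d, mem[0x0e]=0x3d, mem[0x1f]=0x88, mem[0x23]=0xc3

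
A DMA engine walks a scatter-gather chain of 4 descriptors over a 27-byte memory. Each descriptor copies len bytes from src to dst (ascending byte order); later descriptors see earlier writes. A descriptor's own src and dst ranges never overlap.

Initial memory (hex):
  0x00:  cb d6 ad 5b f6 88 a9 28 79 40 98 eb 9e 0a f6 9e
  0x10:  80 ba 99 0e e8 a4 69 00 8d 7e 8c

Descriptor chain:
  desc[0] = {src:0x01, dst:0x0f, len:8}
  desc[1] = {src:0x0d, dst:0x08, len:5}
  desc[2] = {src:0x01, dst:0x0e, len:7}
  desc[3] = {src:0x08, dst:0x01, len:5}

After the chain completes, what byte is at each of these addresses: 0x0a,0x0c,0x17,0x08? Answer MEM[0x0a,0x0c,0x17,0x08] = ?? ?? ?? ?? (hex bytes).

[0] 0x01->0x0f len=8 : d6 ad 5b f6 88 a9 28 79
[1] 0x0d->0x08 len=5 : 0a f6 d6 ad 5b
[2] 0x01->0x0e len=7 : d6 ad 5b f6 88 a9 28
[3] 0x08->0x01 len=5 : 0a f6 d6 ad 5b
query mem[0x0a]=0xd6, mem[0x0c]=0x5b, mem[0x17]=0x00, mem[0x08]=0x0a

MEM[0x0a,0x0c,0x17,0x08] = d6 5b 00 0a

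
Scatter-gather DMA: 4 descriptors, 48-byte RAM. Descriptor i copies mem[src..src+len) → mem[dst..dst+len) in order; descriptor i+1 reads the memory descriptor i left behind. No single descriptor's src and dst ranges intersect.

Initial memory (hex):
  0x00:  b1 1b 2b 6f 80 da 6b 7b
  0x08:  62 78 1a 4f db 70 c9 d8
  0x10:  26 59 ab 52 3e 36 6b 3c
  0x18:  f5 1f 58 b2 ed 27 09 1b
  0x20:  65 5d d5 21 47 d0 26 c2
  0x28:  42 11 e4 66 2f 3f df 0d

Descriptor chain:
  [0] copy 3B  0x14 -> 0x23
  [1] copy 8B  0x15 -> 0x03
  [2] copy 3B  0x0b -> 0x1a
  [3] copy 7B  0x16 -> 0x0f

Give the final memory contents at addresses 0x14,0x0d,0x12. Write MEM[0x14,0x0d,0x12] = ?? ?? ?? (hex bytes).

#0 dst[0x23+3] := {0x3e,0x36,0x6b}
#1 dst[0x03+8] := {0x36,0x6b,0x3c,0xf5,0x1f,0x58,0xb2,0xed}
#2 dst[0x1a+3] := {0x4f,0xdb,0x70}
#3 dst[0x0f+7] := {0x6b,0x3c,0xf5,0x1f,0x4f,0xdb,0x70}
query mem[0x14]=0xdb, mem[0x0d]=0x70, mem[0x12]=0x1f

MEM[0x14,0x0d,0x12] = db 70 1f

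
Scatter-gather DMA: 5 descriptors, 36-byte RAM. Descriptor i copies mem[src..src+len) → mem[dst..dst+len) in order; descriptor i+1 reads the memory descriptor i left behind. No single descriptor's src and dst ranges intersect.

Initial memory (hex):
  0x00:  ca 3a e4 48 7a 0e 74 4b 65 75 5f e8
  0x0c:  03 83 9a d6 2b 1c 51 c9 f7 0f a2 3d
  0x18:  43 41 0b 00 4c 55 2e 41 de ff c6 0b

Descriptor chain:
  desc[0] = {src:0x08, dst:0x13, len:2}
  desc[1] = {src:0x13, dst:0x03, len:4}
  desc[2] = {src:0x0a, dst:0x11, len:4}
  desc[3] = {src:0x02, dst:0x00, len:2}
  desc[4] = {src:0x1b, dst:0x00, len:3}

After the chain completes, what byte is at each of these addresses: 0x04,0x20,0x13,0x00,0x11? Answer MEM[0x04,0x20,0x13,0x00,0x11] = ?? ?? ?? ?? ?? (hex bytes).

MEM[0x04,0x20,0x13,0x00,0x11] = 75 de 03 00 5f

D0: mem[0x13..0x14] <- [65 75]
D1: mem[0x03..0x06] <- [65 75 0f a2]
D2: mem[0x11..0x14] <- [5f e8 03 83]
D3: mem[0x00..0x01] <- [e4 65]
D4: mem[0x00..0x02] <- [00 4c 55]
query mem[0x04]=0x75, mem[0x20]=0xde, mem[0x13]=0x03, mem[0x00]=0x00, mem[0x11]=0x5f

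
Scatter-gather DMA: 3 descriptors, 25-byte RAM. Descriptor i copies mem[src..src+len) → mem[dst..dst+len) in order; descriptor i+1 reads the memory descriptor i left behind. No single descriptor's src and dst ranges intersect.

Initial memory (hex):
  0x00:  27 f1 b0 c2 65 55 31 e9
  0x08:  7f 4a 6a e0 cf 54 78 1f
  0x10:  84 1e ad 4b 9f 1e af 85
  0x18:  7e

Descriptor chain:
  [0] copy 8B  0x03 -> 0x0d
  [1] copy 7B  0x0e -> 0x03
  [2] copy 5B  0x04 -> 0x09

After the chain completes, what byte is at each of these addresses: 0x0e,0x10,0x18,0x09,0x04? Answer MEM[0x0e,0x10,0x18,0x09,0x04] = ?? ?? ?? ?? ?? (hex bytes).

MEM[0x0e,0x10,0x18,0x09,0x04] = 65 31 7e 55 55

#0 dst[0x0d+8] := {0xc2,0x65,0x55,0x31,0xe9,0x7f,0x4a,0x6a}
#1 dst[0x03+7] := {0x65,0x55,0x31,0xe9,0x7f,0x4a,0x6a}
#2 dst[0x09+5] := {0x55,0x31,0xe9,0x7f,0x4a}
query mem[0x0e]=0x65, mem[0x10]=0x31, mem[0x18]=0x7e, mem[0x09]=0x55, mem[0x04]=0x55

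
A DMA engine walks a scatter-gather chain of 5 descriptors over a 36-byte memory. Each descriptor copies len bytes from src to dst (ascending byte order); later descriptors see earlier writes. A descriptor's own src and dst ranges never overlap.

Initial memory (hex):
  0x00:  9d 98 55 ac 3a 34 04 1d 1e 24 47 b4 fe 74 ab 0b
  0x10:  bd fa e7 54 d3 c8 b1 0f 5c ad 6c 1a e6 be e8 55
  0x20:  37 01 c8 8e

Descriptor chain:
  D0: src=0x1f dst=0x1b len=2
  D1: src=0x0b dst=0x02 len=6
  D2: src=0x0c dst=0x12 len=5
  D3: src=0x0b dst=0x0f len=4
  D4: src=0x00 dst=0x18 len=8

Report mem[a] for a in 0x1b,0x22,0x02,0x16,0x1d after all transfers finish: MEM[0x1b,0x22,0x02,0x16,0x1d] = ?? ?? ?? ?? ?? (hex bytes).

  after D0: wrote 2B at 0x1b = 5537
  after D1: wrote 6B at 0x02 = b4fe74ab0bbd
  after D2: wrote 5B at 0x12 = fe74ab0bbd
  after D3: wrote 4B at 0x0f = b4fe74ab
  after D4: wrote 8B at 0x18 = 9d98b4fe74ab0bbd
query mem[0x1b]=0xfe, mem[0x22]=0xc8, mem[0x02]=0xb4, mem[0x16]=0xbd, mem[0x1d]=0xab

MEM[0x1b,0x22,0x02,0x16,0x1d] = fe c8 b4 bd ab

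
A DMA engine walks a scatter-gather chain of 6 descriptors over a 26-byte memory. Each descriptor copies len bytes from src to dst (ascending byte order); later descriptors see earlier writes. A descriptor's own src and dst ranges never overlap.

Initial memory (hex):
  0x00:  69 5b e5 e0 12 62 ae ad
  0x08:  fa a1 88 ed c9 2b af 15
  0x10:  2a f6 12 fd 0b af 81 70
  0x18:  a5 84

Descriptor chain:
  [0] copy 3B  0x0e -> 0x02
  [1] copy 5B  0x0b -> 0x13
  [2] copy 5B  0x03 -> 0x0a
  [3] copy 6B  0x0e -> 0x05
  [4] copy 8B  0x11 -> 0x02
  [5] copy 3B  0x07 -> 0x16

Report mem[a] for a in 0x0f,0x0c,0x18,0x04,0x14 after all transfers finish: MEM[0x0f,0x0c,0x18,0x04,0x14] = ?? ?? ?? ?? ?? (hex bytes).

D0: mem[0x02..0x04] <- [af 15 2a]
D1: mem[0x13..0x17] <- [ed c9 2b af 15]
D2: mem[0x0a..0x0e] <- [15 2a 62 ae ad]
D3: mem[0x05..0x0a] <- [ad 15 2a f6 12 ed]
D4: mem[0x02..0x09] <- [f6 12 ed c9 2b af 15 a5]
D5: mem[0x16..0x18] <- [af 15 a5]
query mem[0x0f]=0x15, mem[0x0c]=0x62, mem[0x18]=0xa5, mem[0x04]=0xed, mem[0x14]=0xc9

MEM[0x0f,0x0c,0x18,0x04,0x14] = 15 62 a5 ed c9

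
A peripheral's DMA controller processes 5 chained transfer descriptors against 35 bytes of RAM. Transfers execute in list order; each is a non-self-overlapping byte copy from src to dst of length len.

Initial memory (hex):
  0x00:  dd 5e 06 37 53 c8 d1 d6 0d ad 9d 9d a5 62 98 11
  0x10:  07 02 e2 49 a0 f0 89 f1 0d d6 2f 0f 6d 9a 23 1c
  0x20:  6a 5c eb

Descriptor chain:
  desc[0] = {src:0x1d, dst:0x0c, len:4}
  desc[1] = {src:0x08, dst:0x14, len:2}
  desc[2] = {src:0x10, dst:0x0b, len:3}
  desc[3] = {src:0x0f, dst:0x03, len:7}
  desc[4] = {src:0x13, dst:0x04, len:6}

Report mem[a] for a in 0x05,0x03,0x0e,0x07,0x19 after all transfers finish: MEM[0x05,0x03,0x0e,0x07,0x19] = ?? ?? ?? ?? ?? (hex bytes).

[0] 0x1d->0x0c len=4 : 9a 23 1c 6a
[1] 0x08->0x14 len=2 : 0d ad
[2] 0x10->0x0b len=3 : 07 02 e2
[3] 0x0f->0x03 len=7 : 6a 07 02 e2 49 0d ad
[4] 0x13->0x04 len=6 : 49 0d ad 89 f1 0d
query mem[0x05]=0x0d, mem[0x03]=0x6a, mem[0x0e]=0x1c, mem[0x07]=0x89, mem[0x19]=0xd6

MEM[0x05,0x03,0x0e,0x07,0x19] = 0d 6a 1c 89 d6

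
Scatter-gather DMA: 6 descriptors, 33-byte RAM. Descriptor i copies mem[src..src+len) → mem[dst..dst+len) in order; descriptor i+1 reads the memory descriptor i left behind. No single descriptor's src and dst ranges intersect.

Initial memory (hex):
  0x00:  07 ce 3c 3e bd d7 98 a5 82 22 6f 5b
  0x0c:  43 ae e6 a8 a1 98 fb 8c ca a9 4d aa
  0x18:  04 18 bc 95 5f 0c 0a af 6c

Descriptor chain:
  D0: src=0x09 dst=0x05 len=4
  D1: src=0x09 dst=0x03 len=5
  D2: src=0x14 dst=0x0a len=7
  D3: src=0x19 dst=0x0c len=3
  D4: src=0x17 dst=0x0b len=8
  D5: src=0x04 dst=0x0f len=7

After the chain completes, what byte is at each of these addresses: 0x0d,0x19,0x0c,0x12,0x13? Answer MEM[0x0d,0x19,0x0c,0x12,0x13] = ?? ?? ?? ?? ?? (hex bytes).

MEM[0x0d,0x19,0x0c,0x12,0x13] = 18 18 04 ae 43

  after D0: wrote 4B at 0x05 = 226f5b43
  after D1: wrote 5B at 0x03 = 226f5b43ae
  after D2: wrote 7B at 0x0a = caa94daa0418bc
  after D3: wrote 3B at 0x0c = 18bc95
  after D4: wrote 8B at 0x0b = aa0418bc955f0c0a
  after D5: wrote 7B at 0x0f = 6f5b43ae4322ca
query mem[0x0d]=0x18, mem[0x19]=0x18, mem[0x0c]=0x04, mem[0x12]=0xae, mem[0x13]=0x43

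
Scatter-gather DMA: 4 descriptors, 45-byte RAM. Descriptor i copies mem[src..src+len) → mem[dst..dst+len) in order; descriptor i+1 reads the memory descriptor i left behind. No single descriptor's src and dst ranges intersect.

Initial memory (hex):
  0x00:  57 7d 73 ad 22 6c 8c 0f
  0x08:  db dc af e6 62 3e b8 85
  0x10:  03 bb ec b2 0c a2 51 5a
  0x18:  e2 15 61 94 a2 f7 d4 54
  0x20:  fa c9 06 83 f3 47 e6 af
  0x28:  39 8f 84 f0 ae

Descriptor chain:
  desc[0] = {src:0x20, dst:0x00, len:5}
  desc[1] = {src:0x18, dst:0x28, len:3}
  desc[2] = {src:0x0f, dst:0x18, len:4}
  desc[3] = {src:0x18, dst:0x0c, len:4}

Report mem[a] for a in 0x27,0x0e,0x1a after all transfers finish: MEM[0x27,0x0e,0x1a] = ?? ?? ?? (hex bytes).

#0 dst[0x00+5] := {0xfa,0xc9,0x06,0x83,0xf3}
#1 dst[0x28+3] := {0xe2,0x15,0x61}
#2 dst[0x18+4] := {0x85,0x03,0xbb,0xec}
#3 dst[0x0c+4] := {0x85,0x03,0xbb,0xec}
query mem[0x27]=0xaf, mem[0x0e]=0xbb, mem[0x1a]=0xbb

MEM[0x27,0x0e,0x1a] = af bb bb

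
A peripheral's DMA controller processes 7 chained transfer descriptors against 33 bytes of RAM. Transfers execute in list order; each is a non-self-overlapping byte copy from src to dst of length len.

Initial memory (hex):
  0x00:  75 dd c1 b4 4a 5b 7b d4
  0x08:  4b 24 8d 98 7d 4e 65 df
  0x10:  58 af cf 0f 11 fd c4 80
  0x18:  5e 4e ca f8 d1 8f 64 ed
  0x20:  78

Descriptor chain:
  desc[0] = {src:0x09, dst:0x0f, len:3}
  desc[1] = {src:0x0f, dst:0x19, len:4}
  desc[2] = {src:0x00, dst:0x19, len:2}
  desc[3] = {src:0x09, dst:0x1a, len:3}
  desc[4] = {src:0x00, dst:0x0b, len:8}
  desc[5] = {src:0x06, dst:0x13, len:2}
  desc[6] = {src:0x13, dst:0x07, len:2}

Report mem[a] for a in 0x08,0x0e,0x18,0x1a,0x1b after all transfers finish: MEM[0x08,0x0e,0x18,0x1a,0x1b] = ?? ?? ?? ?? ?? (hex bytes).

#0 dst[0x0f+3] := {0x24,0x8d,0x98}
#1 dst[0x19+4] := {0x24,0x8d,0x98,0xcf}
#2 dst[0x19+2] := {0x75,0xdd}
#3 dst[0x1a+3] := {0x24,0x8d,0x98}
#4 dst[0x0b+8] := {0x75,0xdd,0xc1,0xb4,0x4a,0x5b,0x7b,0xd4}
#5 dst[0x13+2] := {0x7b,0xd4}
#6 dst[0x07+2] := {0x7b,0xd4}
query mem[0x08]=0xd4, mem[0x0e]=0xb4, mem[0x18]=0x5e, mem[0x1a]=0x24, mem[0x1b]=0x8d

MEM[0x08,0x0e,0x18,0x1a,0x1b] = d4 b4 5e 24 8d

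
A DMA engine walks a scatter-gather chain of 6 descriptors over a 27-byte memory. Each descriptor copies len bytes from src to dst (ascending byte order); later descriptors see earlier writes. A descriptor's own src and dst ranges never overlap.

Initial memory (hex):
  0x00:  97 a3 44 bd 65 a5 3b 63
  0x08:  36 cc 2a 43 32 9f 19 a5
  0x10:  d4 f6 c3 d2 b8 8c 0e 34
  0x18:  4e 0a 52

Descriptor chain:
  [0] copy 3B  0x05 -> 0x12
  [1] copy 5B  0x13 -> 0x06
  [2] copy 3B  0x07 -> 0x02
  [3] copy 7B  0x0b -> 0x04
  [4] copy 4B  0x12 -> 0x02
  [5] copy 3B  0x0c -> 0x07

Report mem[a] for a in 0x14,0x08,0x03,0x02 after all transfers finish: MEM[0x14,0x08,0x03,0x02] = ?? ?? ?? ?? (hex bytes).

MEM[0x14,0x08,0x03,0x02] = 63 9f 3b a5

[0] 0x05->0x12 len=3 : a5 3b 63
[1] 0x13->0x06 len=5 : 3b 63 8c 0e 34
[2] 0x07->0x02 len=3 : 63 8c 0e
[3] 0x0b->0x04 len=7 : 43 32 9f 19 a5 d4 f6
[4] 0x12->0x02 len=4 : a5 3b 63 8c
[5] 0x0c->0x07 len=3 : 32 9f 19
query mem[0x14]=0x63, mem[0x08]=0x9f, mem[0x03]=0x3b, mem[0x02]=0xa5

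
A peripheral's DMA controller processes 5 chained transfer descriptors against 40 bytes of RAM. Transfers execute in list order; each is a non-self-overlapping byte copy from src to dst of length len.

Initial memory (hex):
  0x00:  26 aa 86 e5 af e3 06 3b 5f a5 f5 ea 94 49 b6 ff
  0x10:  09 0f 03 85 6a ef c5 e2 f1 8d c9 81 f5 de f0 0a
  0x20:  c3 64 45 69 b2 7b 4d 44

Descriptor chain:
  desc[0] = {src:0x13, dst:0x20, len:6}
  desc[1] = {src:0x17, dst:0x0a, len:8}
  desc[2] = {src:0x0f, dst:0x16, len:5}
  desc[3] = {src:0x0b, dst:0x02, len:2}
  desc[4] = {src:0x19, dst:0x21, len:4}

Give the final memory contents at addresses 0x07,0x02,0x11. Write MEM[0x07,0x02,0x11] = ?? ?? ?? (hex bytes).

#0 dst[0x20+6] := {0x85,0x6a,0xef,0xc5,0xe2,0xf1}
#1 dst[0x0a+8] := {0xe2,0xf1,0x8d,0xc9,0x81,0xf5,0xde,0xf0}
#2 dst[0x16+5] := {0xf5,0xde,0xf0,0x03,0x85}
#3 dst[0x02+2] := {0xf1,0x8d}
#4 dst[0x21+4] := {0x03,0x85,0x81,0xf5}
query mem[0x07]=0x3b, mem[0x02]=0xf1, mem[0x11]=0xf0

MEM[0x07,0x02,0x11] = 3b f1 f0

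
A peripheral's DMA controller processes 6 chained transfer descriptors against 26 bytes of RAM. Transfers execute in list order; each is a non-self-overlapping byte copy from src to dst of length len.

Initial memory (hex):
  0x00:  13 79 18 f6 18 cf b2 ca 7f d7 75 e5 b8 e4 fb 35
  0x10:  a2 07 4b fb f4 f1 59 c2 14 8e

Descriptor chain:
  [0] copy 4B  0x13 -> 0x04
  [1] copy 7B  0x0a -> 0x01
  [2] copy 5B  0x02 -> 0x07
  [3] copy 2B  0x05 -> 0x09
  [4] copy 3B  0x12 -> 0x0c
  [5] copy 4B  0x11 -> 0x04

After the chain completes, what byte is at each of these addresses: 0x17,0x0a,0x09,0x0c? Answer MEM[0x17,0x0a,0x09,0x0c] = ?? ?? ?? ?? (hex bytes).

MEM[0x17,0x0a,0x09,0x0c] = c2 35 fb 4b

[0] 0x13->0x04 len=4 : fb f4 f1 59
[1] 0x0a->0x01 len=7 : 75 e5 b8 e4 fb 35 a2
[2] 0x02->0x07 len=5 : e5 b8 e4 fb 35
[3] 0x05->0x09 len=2 : fb 35
[4] 0x12->0x0c len=3 : 4b fb f4
[5] 0x11->0x04 len=4 : 07 4b fb f4
query mem[0x17]=0xc2, mem[0x0a]=0x35, mem[0x09]=0xfb, mem[0x0c]=0x4b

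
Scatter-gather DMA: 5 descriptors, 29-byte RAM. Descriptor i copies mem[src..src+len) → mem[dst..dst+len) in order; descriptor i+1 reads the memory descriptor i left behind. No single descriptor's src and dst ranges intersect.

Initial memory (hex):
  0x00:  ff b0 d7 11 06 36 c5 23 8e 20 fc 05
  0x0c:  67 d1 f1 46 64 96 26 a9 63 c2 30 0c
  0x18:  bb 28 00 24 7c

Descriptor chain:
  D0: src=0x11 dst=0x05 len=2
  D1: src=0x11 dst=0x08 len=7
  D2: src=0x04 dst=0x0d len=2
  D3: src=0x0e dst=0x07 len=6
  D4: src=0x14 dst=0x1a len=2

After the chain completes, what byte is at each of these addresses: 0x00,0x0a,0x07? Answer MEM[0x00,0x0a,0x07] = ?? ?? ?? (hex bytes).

  after D0: wrote 2B at 0x05 = 9626
  after D1: wrote 7B at 0x08 = 9626a963c2300c
  after D2: wrote 2B at 0x0d = 0696
  after D3: wrote 6B at 0x07 = 9646649626a9
  after D4: wrote 2B at 0x1a = 63c2
query mem[0x00]=0xff, mem[0x0a]=0x96, mem[0x07]=0x96

MEM[0x00,0x0a,0x07] = ff 96 96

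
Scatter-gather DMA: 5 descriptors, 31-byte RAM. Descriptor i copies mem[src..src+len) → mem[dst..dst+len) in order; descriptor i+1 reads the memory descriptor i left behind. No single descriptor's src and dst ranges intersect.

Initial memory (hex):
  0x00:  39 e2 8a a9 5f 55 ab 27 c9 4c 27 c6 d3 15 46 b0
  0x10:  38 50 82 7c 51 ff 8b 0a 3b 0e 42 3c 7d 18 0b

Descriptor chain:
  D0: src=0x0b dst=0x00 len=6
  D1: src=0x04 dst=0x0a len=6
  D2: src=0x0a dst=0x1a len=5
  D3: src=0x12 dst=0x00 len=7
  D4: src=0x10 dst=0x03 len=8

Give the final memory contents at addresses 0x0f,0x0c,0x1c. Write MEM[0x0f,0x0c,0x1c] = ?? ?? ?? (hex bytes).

[0] 0x0b->0x00 len=6 : c6 d3 15 46 b0 38
[1] 0x04->0x0a len=6 : b0 38 ab 27 c9 4c
[2] 0x0a->0x1a len=5 : b0 38 ab 27 c9
[3] 0x12->0x00 len=7 : 82 7c 51 ff 8b 0a 3b
[4] 0x10->0x03 len=8 : 38 50 82 7c 51 ff 8b 0a
query mem[0x0f]=0x4c, mem[0x0c]=0xab, mem[0x1c]=0xab

MEM[0x0f,0x0c,0x1c] = 4c ab ab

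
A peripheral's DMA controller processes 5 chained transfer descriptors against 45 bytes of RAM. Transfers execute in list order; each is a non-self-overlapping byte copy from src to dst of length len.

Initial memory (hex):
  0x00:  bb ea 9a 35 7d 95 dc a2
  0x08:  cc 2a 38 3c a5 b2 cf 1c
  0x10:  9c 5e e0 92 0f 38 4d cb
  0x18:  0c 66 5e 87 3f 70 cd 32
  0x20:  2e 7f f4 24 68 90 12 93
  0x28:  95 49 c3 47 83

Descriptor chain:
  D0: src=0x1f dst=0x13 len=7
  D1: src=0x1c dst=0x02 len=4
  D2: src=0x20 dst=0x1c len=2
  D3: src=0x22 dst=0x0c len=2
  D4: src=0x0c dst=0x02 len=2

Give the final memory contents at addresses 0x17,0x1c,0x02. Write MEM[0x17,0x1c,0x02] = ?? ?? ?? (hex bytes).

D0: mem[0x13..0x19] <- [32 2e 7f f4 24 68 90]
D1: mem[0x02..0x05] <- [3f 70 cd 32]
D2: mem[0x1c..0x1d] <- [2e 7f]
D3: mem[0x0c..0x0d] <- [f4 24]
D4: mem[0x02..0x03] <- [f4 24]
query mem[0x17]=0x24, mem[0x1c]=0x2e, mem[0x02]=0xf4

MEM[0x17,0x1c,0x02] = 24 2e f4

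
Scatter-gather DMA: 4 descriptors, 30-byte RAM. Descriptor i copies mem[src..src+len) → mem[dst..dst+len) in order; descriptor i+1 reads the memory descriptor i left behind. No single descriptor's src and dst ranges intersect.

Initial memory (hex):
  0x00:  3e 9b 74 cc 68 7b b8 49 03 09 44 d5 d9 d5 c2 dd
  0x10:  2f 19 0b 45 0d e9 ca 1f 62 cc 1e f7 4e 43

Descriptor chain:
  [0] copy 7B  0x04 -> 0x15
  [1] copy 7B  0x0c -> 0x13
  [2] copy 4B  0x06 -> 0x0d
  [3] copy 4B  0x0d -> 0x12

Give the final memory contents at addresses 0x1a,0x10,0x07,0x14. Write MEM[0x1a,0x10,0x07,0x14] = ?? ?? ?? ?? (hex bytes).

MEM[0x1a,0x10,0x07,0x14] = 09 09 49 03

#0 dst[0x15+7] := {0x68,0x7b,0xb8,0x49,0x03,0x09,0x44}
#1 dst[0x13+7] := {0xd9,0xd5,0xc2,0xdd,0x2f,0x19,0x0b}
#2 dst[0x0d+4] := {0xb8,0x49,0x03,0x09}
#3 dst[0x12+4] := {0xb8,0x49,0x03,0x09}
query mem[0x1a]=0x09, mem[0x10]=0x09, mem[0x07]=0x49, mem[0x14]=0x03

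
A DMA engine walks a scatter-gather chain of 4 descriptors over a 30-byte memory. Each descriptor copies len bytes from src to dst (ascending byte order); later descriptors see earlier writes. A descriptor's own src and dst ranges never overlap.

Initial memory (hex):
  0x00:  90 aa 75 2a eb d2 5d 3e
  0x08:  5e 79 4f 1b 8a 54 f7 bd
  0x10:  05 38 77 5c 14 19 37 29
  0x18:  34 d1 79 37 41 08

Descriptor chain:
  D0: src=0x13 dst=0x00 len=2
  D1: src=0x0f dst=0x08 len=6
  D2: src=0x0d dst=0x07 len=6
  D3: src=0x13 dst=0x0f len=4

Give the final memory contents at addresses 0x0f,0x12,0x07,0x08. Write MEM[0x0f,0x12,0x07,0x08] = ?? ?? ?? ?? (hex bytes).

D0: mem[0x00..0x01] <- [5c 14]
D1: mem[0x08..0x0d] <- [bd 05 38 77 5c 14]
D2: mem[0x07..0x0c] <- [14 f7 bd 05 38 77]
D3: mem[0x0f..0x12] <- [5c 14 19 37]
query mem[0x0f]=0x5c, mem[0x12]=0x37, mem[0x07]=0x14, mem[0x08]=0xf7

MEM[0x0f,0x12,0x07,0x08] = 5c 37 14 f7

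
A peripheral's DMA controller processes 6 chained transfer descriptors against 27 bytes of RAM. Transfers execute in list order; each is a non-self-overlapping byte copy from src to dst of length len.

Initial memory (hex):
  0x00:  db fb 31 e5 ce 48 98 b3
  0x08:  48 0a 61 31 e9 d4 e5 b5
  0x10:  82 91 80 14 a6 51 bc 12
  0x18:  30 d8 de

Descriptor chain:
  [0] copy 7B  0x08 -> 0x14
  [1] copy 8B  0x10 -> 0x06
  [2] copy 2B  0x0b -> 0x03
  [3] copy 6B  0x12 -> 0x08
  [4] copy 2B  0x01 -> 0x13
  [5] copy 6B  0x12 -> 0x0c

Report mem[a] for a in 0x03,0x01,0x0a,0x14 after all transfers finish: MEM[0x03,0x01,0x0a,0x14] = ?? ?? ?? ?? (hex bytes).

MEM[0x03,0x01,0x0a,0x14] = 0a fb 48 31

#0 dst[0x14+7] := {0x48,0x0a,0x61,0x31,0xe9,0xd4,0xe5}
#1 dst[0x06+8] := {0x82,0x91,0x80,0x14,0x48,0x0a,0x61,0x31}
#2 dst[0x03+2] := {0x0a,0x61}
#3 dst[0x08+6] := {0x80,0x14,0x48,0x0a,0x61,0x31}
#4 dst[0x13+2] := {0xfb,0x31}
#5 dst[0x0c+6] := {0x80,0xfb,0x31,0x0a,0x61,0x31}
query mem[0x03]=0x0a, mem[0x01]=0xfb, mem[0x0a]=0x48, mem[0x14]=0x31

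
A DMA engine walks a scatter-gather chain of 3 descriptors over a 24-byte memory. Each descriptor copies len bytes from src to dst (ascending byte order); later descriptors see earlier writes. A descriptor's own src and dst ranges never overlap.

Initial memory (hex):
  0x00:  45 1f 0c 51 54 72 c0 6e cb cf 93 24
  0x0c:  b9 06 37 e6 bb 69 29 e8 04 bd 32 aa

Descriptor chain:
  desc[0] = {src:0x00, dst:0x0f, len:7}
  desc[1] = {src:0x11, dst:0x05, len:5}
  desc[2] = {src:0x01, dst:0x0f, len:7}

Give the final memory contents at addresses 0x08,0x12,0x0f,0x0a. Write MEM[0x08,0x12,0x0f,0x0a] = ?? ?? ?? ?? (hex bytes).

#0 dst[0x0f+7] := {0x45,0x1f,0x0c,0x51,0x54,0x72,0xc0}
#1 dst[0x05+5] := {0x0c,0x51,0x54,0x72,0xc0}
#2 dst[0x0f+7] := {0x1f,0x0c,0x51,0x54,0x0c,0x51,0x54}
query mem[0x08]=0x72, mem[0x12]=0x54, mem[0x0f]=0x1f, mem[0x0a]=0x93

MEM[0x08,0x12,0x0f,0x0a] = 72 54 1f 93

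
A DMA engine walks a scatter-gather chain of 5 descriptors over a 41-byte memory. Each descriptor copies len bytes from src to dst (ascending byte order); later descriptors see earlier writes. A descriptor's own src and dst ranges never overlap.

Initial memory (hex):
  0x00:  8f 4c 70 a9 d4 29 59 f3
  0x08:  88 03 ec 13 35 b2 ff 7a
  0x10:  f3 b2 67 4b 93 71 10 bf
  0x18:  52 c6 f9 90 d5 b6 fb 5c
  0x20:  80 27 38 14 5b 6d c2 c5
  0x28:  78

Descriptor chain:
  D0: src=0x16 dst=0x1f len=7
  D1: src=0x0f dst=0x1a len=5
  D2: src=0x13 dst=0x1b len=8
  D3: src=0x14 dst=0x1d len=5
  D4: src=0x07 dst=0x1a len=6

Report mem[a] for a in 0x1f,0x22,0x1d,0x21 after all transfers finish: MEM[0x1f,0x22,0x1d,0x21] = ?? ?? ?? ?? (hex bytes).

D0: mem[0x1f..0x25] <- [10 bf 52 c6 f9 90 d5]
D1: mem[0x1a..0x1e] <- [7a f3 b2 67 4b]
D2: mem[0x1b..0x22] <- [4b 93 71 10 bf 52 c6 7a]
D3: mem[0x1d..0x21] <- [93 71 10 bf 52]
D4: mem[0x1a..0x1f] <- [f3 88 03 ec 13 35]
query mem[0x1f]=0x35, mem[0x22]=0x7a, mem[0x1d]=0xec, mem[0x21]=0x52

MEM[0x1f,0x22,0x1d,0x21] = 35 7a ec 52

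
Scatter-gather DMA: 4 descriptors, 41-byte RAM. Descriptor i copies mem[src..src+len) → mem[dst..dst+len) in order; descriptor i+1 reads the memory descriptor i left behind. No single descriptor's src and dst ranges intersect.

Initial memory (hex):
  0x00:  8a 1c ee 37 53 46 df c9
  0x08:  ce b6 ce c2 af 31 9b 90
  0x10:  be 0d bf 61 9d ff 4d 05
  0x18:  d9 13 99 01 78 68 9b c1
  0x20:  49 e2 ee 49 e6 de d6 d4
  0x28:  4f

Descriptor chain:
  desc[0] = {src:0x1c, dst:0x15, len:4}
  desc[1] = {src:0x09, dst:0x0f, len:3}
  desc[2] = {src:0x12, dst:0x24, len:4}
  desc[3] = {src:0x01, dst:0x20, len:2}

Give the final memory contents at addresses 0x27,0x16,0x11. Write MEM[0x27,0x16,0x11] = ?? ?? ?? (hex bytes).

MEM[0x27,0x16,0x11] = 78 68 c2

D0: mem[0x15..0x18] <- [78 68 9b c1]
D1: mem[0x0f..0x11] <- [b6 ce c2]
D2: mem[0x24..0x27] <- [bf 61 9d 78]
D3: mem[0x20..0x21] <- [1c ee]
query mem[0x27]=0x78, mem[0x16]=0x68, mem[0x11]=0xc2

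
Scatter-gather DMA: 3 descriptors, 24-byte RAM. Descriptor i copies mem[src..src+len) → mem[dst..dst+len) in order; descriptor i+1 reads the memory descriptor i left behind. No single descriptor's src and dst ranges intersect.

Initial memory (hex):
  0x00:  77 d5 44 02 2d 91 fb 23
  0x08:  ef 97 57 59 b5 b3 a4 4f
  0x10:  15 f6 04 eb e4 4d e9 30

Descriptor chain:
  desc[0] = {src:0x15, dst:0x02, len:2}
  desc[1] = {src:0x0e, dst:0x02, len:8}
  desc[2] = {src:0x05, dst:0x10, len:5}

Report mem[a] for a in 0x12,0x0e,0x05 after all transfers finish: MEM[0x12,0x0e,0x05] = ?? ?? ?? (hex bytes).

MEM[0x12,0x0e,0x05] = eb a4 f6

  after D0: wrote 2B at 0x02 = 4de9
  after D1: wrote 8B at 0x02 = a44f15f604ebe44d
  after D2: wrote 5B at 0x10 = f604ebe44d
query mem[0x12]=0xeb, mem[0x0e]=0xa4, mem[0x05]=0xf6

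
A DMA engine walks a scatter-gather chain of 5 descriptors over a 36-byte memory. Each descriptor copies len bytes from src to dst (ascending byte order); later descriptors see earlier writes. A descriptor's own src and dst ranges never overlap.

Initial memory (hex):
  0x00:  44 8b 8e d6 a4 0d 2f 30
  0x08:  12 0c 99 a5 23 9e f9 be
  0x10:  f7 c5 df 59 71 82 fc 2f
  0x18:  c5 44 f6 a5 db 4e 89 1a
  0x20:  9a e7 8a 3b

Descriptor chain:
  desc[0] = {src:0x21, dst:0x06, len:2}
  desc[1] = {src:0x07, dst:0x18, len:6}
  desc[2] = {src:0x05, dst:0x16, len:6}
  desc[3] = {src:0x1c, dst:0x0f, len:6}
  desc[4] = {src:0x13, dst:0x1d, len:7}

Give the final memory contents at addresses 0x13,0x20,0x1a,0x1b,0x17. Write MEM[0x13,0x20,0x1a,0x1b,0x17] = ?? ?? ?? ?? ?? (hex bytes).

MEM[0x13,0x20,0x1a,0x1b,0x17] = 9a 0d 0c 99 e7

[0] 0x21->0x06 len=2 : e7 8a
[1] 0x07->0x18 len=6 : 8a 12 0c 99 a5 23
[2] 0x05->0x16 len=6 : 0d e7 8a 12 0c 99
[3] 0x1c->0x0f len=6 : a5 23 89 1a 9a e7
[4] 0x13->0x1d len=7 : 9a e7 82 0d e7 8a 12
query mem[0x13]=0x9a, mem[0x20]=0x0d, mem[0x1a]=0x0c, mem[0x1b]=0x99, mem[0x17]=0xe7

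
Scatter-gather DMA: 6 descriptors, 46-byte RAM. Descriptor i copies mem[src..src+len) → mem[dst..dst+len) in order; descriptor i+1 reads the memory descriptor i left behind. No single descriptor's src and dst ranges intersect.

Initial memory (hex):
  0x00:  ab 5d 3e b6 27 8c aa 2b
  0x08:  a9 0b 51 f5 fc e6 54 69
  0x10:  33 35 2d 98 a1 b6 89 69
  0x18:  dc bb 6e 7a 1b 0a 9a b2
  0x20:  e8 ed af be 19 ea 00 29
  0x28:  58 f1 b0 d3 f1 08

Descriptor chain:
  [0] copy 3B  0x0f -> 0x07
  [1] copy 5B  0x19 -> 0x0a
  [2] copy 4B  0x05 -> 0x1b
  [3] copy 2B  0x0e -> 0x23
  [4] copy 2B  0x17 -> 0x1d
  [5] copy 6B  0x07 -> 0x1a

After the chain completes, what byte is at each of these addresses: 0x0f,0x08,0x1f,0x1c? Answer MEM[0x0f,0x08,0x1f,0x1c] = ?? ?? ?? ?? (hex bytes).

MEM[0x0f,0x08,0x1f,0x1c] = 69 33 7a 35

  after D0: wrote 3B at 0x07 = 693335
  after D1: wrote 5B at 0x0a = bb6e7a1b0a
  after D2: wrote 4B at 0x1b = 8caa6933
  after D3: wrote 2B at 0x23 = 0a69
  after D4: wrote 2B at 0x1d = 69dc
  after D5: wrote 6B at 0x1a = 693335bb6e7a
query mem[0x0f]=0x69, mem[0x08]=0x33, mem[0x1f]=0x7a, mem[0x1c]=0x35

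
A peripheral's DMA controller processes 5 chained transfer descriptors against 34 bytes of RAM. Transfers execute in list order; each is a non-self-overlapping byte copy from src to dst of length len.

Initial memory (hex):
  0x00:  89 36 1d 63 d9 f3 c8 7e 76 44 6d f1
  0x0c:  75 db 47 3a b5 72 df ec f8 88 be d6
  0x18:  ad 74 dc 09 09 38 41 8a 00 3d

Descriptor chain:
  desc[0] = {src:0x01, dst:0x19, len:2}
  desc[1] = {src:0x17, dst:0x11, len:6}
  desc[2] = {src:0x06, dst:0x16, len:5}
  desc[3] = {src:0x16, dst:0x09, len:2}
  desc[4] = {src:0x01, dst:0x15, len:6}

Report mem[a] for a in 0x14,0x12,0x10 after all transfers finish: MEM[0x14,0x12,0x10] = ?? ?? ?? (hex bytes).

[0] 0x01->0x19 len=2 : 36 1d
[1] 0x17->0x11 len=6 : d6 ad 36 1d 09 09
[2] 0x06->0x16 len=5 : c8 7e 76 44 6d
[3] 0x16->0x09 len=2 : c8 7e
[4] 0x01->0x15 len=6 : 36 1d 63 d9 f3 c8
query mem[0x14]=0x1d, mem[0x12]=0xad, mem[0x10]=0xb5

MEM[0x14,0x12,0x10] = 1d ad b5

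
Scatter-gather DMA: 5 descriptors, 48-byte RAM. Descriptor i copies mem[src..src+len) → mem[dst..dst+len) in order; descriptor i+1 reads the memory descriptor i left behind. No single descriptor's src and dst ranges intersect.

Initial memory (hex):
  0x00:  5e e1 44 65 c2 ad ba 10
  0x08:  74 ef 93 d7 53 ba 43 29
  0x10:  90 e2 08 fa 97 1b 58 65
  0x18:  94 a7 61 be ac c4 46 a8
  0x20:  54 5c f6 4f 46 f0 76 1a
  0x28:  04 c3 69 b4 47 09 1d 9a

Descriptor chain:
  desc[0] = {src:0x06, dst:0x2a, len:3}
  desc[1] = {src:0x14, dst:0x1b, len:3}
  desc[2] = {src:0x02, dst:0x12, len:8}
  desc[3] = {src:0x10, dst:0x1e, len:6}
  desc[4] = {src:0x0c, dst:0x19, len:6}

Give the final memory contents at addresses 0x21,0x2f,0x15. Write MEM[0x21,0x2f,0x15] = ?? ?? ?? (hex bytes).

MEM[0x21,0x2f,0x15] = 65 9a ad

[0] 0x06->0x2a len=3 : ba 10 74
[1] 0x14->0x1b len=3 : 97 1b 58
[2] 0x02->0x12 len=8 : 44 65 c2 ad ba 10 74 ef
[3] 0x10->0x1e len=6 : 90 e2 44 65 c2 ad
[4] 0x0c->0x19 len=6 : 53 ba 43 29 90 e2
query mem[0x21]=0x65, mem[0x2f]=0x9a, mem[0x15]=0xad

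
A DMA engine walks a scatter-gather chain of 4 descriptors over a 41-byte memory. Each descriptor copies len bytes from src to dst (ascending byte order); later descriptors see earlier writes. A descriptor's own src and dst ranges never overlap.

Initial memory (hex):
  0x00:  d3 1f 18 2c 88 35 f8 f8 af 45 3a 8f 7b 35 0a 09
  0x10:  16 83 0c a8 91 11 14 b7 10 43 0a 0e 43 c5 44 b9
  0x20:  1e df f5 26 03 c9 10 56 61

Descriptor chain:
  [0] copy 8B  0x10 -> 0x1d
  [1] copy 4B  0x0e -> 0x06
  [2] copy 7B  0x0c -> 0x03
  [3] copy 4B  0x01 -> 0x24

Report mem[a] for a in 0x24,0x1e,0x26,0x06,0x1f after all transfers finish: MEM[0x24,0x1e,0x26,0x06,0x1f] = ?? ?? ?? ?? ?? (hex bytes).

MEM[0x24,0x1e,0x26,0x06,0x1f] = 1f 83 7b 09 0c

  after D0: wrote 8B at 0x1d = 16830ca8911114b7
  after D1: wrote 4B at 0x06 = 0a091683
  after D2: wrote 7B at 0x03 = 7b350a0916830c
  after D3: wrote 4B at 0x24 = 1f187b35
query mem[0x24]=0x1f, mem[0x1e]=0x83, mem[0x26]=0x7b, mem[0x06]=0x09, mem[0x1f]=0x0c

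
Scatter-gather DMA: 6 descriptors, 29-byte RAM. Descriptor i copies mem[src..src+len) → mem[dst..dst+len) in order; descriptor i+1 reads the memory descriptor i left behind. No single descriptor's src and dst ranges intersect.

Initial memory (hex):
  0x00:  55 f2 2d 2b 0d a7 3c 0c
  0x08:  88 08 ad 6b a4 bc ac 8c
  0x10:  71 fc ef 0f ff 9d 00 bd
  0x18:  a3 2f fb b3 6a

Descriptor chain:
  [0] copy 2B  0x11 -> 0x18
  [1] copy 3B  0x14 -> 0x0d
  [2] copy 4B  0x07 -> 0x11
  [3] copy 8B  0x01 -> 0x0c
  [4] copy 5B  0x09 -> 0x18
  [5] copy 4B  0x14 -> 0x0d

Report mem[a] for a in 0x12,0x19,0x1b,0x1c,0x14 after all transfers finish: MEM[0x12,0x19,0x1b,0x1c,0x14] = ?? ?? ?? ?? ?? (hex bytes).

MEM[0x12,0x19,0x1b,0x1c,0x14] = 0c ad f2 2d ad

  after D0: wrote 2B at 0x18 = fcef
  after D1: wrote 3B at 0x0d = ff9d00
  after D2: wrote 4B at 0x11 = 0c8808ad
  after D3: wrote 8B at 0x0c = f22d2b0da73c0c88
  after D4: wrote 5B at 0x18 = 08ad6bf22d
  after D5: wrote 4B at 0x0d = ad9d00bd
query mem[0x12]=0x0c, mem[0x19]=0xad, mem[0x1b]=0xf2, mem[0x1c]=0x2d, mem[0x14]=0xad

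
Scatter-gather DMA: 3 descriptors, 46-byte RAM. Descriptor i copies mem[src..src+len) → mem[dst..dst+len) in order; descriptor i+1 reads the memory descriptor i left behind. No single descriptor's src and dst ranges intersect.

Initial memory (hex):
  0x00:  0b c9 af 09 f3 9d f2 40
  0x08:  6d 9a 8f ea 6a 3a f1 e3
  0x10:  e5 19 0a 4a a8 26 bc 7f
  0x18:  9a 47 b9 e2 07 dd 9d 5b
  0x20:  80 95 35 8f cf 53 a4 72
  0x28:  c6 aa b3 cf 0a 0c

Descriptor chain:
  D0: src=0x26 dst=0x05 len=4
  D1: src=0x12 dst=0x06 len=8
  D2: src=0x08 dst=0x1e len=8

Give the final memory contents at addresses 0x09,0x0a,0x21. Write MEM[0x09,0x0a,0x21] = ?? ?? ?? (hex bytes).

[0] 0x26->0x05 len=4 : a4 72 c6 aa
[1] 0x12->0x06 len=8 : 0a 4a a8 26 bc 7f 9a 47
[2] 0x08->0x1e len=8 : a8 26 bc 7f 9a 47 f1 e3
query mem[0x09]=0x26, mem[0x0a]=0xbc, mem[0x21]=0x7f

MEM[0x09,0x0a,0x21] = 26 bc 7f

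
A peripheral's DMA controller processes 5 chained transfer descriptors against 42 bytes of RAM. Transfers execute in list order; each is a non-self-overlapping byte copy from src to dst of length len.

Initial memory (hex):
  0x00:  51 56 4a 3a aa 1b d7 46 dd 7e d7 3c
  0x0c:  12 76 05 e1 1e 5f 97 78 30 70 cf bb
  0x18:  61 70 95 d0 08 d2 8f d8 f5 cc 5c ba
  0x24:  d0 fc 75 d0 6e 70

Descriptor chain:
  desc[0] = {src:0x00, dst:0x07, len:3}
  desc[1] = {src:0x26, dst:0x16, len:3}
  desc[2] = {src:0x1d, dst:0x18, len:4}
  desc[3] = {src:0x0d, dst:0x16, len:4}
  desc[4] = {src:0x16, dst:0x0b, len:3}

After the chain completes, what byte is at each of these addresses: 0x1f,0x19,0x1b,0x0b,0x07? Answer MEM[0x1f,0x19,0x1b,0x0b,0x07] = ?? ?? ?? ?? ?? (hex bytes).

MEM[0x1f,0x19,0x1b,0x0b,0x07] = d8 1e f5 76 51

  after D0: wrote 3B at 0x07 = 51564a
  after D1: wrote 3B at 0x16 = 75d06e
  after D2: wrote 4B at 0x18 = d28fd8f5
  after D3: wrote 4B at 0x16 = 7605e11e
  after D4: wrote 3B at 0x0b = 7605e1
query mem[0x1f]=0xd8, mem[0x19]=0x1e, mem[0x1b]=0xf5, mem[0x0b]=0x76, mem[0x07]=0x51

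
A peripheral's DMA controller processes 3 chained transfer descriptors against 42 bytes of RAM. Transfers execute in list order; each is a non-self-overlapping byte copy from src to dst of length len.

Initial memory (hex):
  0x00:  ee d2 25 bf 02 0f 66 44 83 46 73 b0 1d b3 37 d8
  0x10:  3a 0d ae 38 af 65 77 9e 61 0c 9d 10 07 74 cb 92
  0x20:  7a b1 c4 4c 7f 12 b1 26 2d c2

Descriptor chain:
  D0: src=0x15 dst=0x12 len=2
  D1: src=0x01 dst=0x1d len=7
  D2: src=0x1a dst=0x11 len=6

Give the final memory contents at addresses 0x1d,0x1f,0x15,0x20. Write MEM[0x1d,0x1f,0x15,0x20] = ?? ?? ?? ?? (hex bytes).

MEM[0x1d,0x1f,0x15,0x20] = d2 bf 25 02

[0] 0x15->0x12 len=2 : 65 77
[1] 0x01->0x1d len=7 : d2 25 bf 02 0f 66 44
[2] 0x1a->0x11 len=6 : 9d 10 07 d2 25 bf
query mem[0x1d]=0xd2, mem[0x1f]=0xbf, mem[0x15]=0x25, mem[0x20]=0x02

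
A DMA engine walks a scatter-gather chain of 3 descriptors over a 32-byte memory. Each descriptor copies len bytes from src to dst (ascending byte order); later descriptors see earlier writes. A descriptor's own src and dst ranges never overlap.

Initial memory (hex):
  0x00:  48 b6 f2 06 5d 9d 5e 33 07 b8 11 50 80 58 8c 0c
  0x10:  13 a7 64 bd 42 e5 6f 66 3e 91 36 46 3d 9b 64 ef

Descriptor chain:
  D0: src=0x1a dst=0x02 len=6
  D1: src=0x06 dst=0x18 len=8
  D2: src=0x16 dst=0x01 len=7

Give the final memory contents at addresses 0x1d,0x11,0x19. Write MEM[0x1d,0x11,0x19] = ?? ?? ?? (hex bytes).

[0] 0x1a->0x02 len=6 : 36 46 3d 9b 64 ef
[1] 0x06->0x18 len=8 : 64 ef 07 b8 11 50 80 58
[2] 0x16->0x01 len=7 : 6f 66 64 ef 07 b8 11
query mem[0x1d]=0x50, mem[0x11]=0xa7, mem[0x19]=0xef

MEM[0x1d,0x11,0x19] = 50 a7 ef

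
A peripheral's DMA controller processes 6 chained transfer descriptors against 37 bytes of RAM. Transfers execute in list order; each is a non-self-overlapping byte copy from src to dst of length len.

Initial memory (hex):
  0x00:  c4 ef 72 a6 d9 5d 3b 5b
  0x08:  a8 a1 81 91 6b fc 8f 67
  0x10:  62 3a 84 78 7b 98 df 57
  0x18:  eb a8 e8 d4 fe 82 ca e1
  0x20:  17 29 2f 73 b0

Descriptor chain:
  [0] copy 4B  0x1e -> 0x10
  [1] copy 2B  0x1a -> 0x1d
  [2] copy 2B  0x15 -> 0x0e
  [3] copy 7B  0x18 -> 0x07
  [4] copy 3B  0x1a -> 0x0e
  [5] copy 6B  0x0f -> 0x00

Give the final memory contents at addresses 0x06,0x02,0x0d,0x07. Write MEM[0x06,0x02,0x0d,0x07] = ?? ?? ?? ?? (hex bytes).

#0 dst[0x10+4] := {0xca,0xe1,0x17,0x29}
#1 dst[0x1d+2] := {0xe8,0xd4}
#2 dst[0x0e+2] := {0x98,0xdf}
#3 dst[0x07+7] := {0xeb,0xa8,0xe8,0xd4,0xfe,0xe8,0xd4}
#4 dst[0x0e+3] := {0xe8,0xd4,0xfe}
#5 dst[0x00+6] := {0xd4,0xfe,0xe1,0x17,0x29,0x7b}
query mem[0x06]=0x3b, mem[0x02]=0xe1, mem[0x0d]=0xd4, mem[0x07]=0xeb

MEM[0x06,0x02,0x0d,0x07] = 3b e1 d4 eb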